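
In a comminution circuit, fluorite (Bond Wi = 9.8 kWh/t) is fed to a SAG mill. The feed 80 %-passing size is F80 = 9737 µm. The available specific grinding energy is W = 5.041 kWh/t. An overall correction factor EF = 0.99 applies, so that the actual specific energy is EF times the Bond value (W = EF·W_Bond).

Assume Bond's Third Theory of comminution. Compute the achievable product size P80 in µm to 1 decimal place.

P80 = 259.4 µm

W = 10·Wi·[P80^(−½) − F80^(−½)]
W_Bond = W / EF = 5.041 / 0.99 = 5.0919 kWh/t
⇒ 1/√P80 = W_Bond/(10·Wi) + 1/√F80
  = 5.0919/(10·9.8) + 1/√9737 = 0.051958 + 0.010134 = 0.062093
P80 = (1/0.062093)² = 16.1050² = 259.37 µm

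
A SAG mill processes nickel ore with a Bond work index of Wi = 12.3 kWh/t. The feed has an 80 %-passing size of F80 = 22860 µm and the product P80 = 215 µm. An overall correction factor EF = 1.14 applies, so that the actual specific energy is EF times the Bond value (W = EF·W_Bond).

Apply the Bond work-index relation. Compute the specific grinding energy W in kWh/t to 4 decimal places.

W = 8.6355 kWh/t

W = 10 Wi / √P80 − 10 Wi / √F80
1/√215 = 0.068199;  1/√22860 = 0.006614
W = 10·12.3·(0.068199 − 0.006614) = 7.5750 kWh/t
Corrected W = EF·W_Bond = 1.14·7.5750 = 8.6355 kWh/t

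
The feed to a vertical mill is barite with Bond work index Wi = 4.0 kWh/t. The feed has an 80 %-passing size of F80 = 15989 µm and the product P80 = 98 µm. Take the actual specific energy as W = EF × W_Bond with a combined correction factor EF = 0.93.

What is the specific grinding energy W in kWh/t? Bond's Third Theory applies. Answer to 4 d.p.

W = 3.4636 kWh/t

W = 10·Wi·[P80^(−½) − F80^(−½)]
1/√98 = 0.101015;  1/√15989 = 0.007908
W = 10·4.0·(0.101015 − 0.007908) = 3.7243 kWh/t
Corrected W = EF·W_Bond = 0.93·3.7243 = 3.4636 kWh/t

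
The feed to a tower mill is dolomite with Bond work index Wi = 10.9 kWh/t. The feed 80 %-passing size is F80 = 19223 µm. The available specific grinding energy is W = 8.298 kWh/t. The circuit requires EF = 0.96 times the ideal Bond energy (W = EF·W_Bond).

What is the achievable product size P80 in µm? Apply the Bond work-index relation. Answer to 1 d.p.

W = 10·Wi·(P80^(-½) − F80^(-½))
W_Bond = W / EF = 8.298 / 0.96 = 8.6438 kWh/t
⇒ 1/√P80 = W_Bond/(10 Wi) + 1/√F80
  = 8.6438/(10·10.9) + 1/√19223 = 0.079300 + 0.007213 = 0.086513
P80 = (1/0.086513)² = 11.5590² = 133.61 µm

P80 = 133.6 µm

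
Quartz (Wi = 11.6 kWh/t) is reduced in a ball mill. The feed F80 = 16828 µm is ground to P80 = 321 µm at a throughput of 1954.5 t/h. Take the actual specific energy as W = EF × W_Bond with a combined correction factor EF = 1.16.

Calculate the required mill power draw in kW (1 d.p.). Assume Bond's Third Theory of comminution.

W = 10 Wi / √P80 − 10 Wi / √F80
W = 10·11.6·(1/√321 − 1/√16828) = 10·11.6·(0.048106) = 5.5803 kWh/t
W_actual = 1.16 × 5.5803 = 6.4731 kWh/t
Power = W × throughput = 6.4731 kWh/t × 1954.5 t/h = 12651.7 kW

P = 12651.7 kW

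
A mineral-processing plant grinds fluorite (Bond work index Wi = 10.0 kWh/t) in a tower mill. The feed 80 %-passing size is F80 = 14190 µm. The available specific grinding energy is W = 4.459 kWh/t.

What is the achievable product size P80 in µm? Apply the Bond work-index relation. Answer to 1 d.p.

W = 10 Wi (P80^-0.5 − F80^-0.5)
P80^(−½) = W/(10 Wi) + F80^(−½)
  = 4.4590/(10·10.0) + 1/√14190 = 0.044590 + 0.008395 = 0.052985
P80 = (1/0.052985)² = 18.8733² = 356.20 µm

P80 = 356.2 µm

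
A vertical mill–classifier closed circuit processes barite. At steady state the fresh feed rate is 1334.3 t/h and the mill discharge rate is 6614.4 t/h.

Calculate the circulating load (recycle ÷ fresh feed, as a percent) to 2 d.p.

Steady state: M = F + R.
R = M − F = 6614.4 − 1334.3 = 5280.1 t/h
CL = 100·R/F = 100·5280.1/1334.3 = 395.72 %

CL = 395.72 %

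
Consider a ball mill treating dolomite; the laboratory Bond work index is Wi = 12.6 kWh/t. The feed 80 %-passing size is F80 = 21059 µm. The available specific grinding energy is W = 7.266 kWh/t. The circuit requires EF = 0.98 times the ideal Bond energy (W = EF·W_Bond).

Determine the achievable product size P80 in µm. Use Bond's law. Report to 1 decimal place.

W = 10 Wi (P80^-0.5 − F80^-0.5)
W_Bond = W / EF = 7.266 / 0.98 = 7.4143 kWh/t
⇒ 1/√P80 = W_Bond/(10·Wi) + 1/√F80
  = 7.4143/(10·12.6) + 1/√21059 = 0.058844 + 0.006891 = 0.065735
P80 = (1/0.065735)² = 15.2127² = 231.43 µm

P80 = 231.4 µm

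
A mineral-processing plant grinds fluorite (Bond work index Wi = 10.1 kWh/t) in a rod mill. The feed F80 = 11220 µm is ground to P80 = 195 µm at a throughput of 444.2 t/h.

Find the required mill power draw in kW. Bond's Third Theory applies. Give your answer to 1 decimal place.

P = 2789.2 kW

W = 10 Wi (P80^-0.5 − F80^-0.5)
W = 10·10.1·(1/√195 − 1/√11220) = 10·10.1·(0.062171) = 6.2793 kWh/t
P = W·T = 6.2793·444.2 = 2789.2 kW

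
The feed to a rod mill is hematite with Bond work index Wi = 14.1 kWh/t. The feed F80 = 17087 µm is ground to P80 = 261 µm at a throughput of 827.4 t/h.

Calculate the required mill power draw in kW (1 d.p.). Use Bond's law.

P = 6328.8 kW

W = 10·Wi·[P80^(−½) − F80^(−½)]
W = 10·14.1·(1/√261 − 1/√17087) = 10·14.1·(0.054248) = 7.6490 kWh/t
Power = W × throughput = 7.6490 kWh/t × 827.4 t/h = 6328.8 kW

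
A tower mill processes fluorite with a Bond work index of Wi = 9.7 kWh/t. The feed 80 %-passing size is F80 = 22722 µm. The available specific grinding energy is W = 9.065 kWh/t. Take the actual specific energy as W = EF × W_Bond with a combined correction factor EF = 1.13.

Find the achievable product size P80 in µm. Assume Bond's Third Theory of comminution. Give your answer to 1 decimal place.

Bond:  W = 10 Wi (1/√P − 1/√F)
W_Bond = W / EF = 9.065 / 1.13 = 8.0221 kWh/t
1/√P80 = 1/√F80 + W_Bond/(10·Wi)
  = 8.0221/(10·9.7) + 1/√22722 = 0.082702 + 0.006634 = 0.089336
P80 = (1/0.089336)² = 11.1937² = 125.30 µm

P80 = 125.3 µm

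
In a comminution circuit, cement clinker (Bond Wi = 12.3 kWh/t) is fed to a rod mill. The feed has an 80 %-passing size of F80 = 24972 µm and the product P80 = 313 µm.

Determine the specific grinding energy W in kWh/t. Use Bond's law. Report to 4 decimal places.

Bond:  W = 10 Wi (1/√P − 1/√F)
1/√313 = 0.056523;  1/√24972 = 0.006328
W = 10·12.3·(0.056523 − 0.006328) = 6.1740 kWh/t

W = 6.1740 kWh/t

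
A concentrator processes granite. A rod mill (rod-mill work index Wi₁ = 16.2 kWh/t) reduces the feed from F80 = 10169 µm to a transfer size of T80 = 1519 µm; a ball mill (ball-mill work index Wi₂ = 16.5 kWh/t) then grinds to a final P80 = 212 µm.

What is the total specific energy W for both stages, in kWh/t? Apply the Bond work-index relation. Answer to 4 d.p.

W = 9.6488 kWh/t

W_Bond = 10·Wi·(1/√P₈₀ − 1/√F₈₀)
Stage 1 (10169→1519 µm, Wi₁=16.2): W₁ = 10·16.2·(0.025658 − 0.009917) = 2.5501 kWh/t
Stage 2 (1519→212 µm, Wi₂=16.5): W₂ = 10·16.5·(0.068680 − 0.025658) = 7.0987 kWh/t
W = W₁ + W₂ = 2.5501 + 7.0987 = 9.6488 kWh/t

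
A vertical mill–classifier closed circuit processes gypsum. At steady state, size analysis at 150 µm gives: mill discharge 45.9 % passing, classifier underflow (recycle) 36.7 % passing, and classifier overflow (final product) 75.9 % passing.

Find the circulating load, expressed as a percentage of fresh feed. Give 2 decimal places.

Let r = R/F. Size balance at 150 µm:
r = (o − d)/(d − u)
r = (75.9 − 45.9)/(45.9 − 36.7) = 30.0/9.2 = 3.2609
CL = 100·r = 326.09 %

CL = 326.09 %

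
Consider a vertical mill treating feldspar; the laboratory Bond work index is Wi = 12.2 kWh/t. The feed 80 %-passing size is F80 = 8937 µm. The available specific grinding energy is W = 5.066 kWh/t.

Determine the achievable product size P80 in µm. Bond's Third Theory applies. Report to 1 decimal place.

P80 = 368.4 µm

W = 10 Wi / √P80 − 10 Wi / √F80
P80^-0.5 = F80^-0.5 + W/(10 Wi)
  = 5.0660/(10·12.2) + 1/√8937 = 0.041525 + 0.010578 = 0.052103
P80 = (1/0.052103)² = 19.1929² = 368.37 µm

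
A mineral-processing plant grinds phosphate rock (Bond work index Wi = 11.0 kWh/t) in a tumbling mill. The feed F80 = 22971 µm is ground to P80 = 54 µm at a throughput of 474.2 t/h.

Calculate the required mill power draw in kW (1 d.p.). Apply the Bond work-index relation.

Bond: W = 10·Wi·(1/√P80 − 1/√F80)
W = 10·11.0·(1/√54 − 1/√22971) = 10·11.0·(0.129485) = 14.2433 kWh/t
P = W·T = 14.2433·474.2 = 6754.2 kW

P = 6754.2 kW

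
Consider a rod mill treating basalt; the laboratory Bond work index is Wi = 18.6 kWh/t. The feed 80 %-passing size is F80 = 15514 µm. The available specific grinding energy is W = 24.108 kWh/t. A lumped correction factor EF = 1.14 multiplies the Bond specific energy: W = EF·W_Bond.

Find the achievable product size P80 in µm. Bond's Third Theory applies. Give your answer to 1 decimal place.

W = 10 Wi / √P80 − 10 Wi / √F80
W_Bond = W / EF = 24.108 / 1.14 = 21.1474 kWh/t
⇒ 1/√P80 = W_Bond/(10 Wi) + 1/√F80
  = 21.1474/(10·18.6) + 1/√15514 = 0.113696 + 0.008029 = 0.121724
P80 = (1/0.121724)² = 8.2153² = 67.49 µm

P80 = 67.5 µm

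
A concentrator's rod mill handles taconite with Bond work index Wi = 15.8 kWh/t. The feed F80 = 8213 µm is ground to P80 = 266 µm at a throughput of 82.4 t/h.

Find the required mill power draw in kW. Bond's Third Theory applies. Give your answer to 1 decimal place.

W = 10·Wi·(P80^(-½) − F80^(-½))
W = 10·15.8·(1/√266 − 1/√8213) = 10·15.8·(0.050280) = 7.9442 kWh/t
P_mill = W·ṁ = 7.9442·82.4 = 654.6 kW

P = 654.6 kW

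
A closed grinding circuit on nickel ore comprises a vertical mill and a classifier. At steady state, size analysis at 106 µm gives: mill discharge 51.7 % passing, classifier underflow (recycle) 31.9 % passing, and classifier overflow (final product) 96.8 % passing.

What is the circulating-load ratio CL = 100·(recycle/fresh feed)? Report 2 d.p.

Two-product formula at 106 µm:
(1+r)d = ru + o → r = (o−d)/(d−u)
r = (96.8 − 51.7)/(51.7 − 31.9) = 45.1/19.8 = 2.2778
CL = 100·r = 227.78 %

CL = 227.78 %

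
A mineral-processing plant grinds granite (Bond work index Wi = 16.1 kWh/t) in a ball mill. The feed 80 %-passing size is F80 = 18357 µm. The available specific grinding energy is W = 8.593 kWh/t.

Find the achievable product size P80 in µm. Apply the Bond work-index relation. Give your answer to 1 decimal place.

W = 10 Wi (P80^-0.5 − F80^-0.5)
P80^(−½) = W/(10 Wi) + F80^(−½)
  = 8.5930/(10·16.1) + 1/√18357 = 0.053373 + 0.007381 = 0.060753
P80 = (1/0.060753)² = 16.4600² = 270.93 µm

P80 = 270.9 µm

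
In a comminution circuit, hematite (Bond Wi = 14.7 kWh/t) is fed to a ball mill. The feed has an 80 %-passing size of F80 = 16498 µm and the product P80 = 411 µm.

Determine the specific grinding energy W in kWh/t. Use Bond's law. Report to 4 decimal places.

W = 10·Wi·[P80^(−½) − F80^(−½)]
1/√411 = 0.049326;  1/√16498 = 0.007785
W = 10·14.7·(0.049326 − 0.007785) = 6.1065 kWh/t

W = 6.1065 kWh/t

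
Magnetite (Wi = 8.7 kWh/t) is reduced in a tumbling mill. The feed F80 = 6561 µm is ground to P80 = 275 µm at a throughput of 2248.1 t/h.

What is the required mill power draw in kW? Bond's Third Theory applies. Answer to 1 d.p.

P = 9379.6 kW

Bond:  W = 10 Wi (1/√P − 1/√F)
W = 10·8.7·(1/√275 − 1/√6561) = 10·8.7·(0.047957) = 4.1722 kWh/t
P_mill = W·ṁ = 4.1722·2248.1 = 9379.6 kW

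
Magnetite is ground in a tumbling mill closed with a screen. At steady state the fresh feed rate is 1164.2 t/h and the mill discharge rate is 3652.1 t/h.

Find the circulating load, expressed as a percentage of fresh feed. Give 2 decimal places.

CL = 213.70 %

M = F + R at steady state, so:
R = M − F = 3652.1 − 1164.2 = 2487.9 t/h
CL = 100·R/F = 100·2487.9/1164.2 = 213.70 %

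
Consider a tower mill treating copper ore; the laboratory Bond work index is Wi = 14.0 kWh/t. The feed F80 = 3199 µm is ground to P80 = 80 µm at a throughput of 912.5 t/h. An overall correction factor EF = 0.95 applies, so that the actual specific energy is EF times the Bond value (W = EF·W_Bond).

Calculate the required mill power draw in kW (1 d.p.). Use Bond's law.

P = 11423.0 kW

W = 10 Wi / √P80 − 10 Wi / √F80
W = 10·14.0·(1/√80 − 1/√3199) = 10·14.0·(0.094123) = 13.1772 kWh/t
Corrected W = EF·W_Bond = 0.95·13.1772 = 12.5184 kWh/t
Mill draw = 12.5184 × 912.5 = 11423.0 kW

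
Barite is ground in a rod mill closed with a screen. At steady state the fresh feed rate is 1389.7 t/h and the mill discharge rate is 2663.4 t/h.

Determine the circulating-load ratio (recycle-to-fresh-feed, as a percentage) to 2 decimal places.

CL = 91.65 %

Steady state: M = F + R.
R = M − F = 2663.4 − 1389.7 = 1273.7 t/h
CL = 100·R/F = 100·1273.7/1389.7 = 91.65 %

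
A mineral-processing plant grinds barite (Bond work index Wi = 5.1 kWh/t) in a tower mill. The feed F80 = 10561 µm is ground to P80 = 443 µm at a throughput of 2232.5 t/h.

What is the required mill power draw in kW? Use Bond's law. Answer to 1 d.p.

P = 4301.6 kW

W = 10 Wi (P80^-0.5 − F80^-0.5)
W = 10·5.1·(1/√443 − 1/√10561) = 10·5.1·(0.037781) = 1.9268 kWh/t
P = W·T = 1.9268·2232.5 = 4301.6 kW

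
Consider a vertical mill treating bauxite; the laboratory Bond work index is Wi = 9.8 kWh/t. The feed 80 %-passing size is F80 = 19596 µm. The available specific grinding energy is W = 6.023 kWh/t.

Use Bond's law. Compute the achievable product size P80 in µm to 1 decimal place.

W = 10 Wi / √P80 − 10 Wi / √F80
⇒ 1/√P80 = W/(10·Wi) + 1/√F80
  = 6.0230/(10·9.8) + 1/√19596 = 0.061459 + 0.007144 = 0.068603
P80 = (1/0.068603)² = 14.5767² = 212.48 µm

P80 = 212.5 µm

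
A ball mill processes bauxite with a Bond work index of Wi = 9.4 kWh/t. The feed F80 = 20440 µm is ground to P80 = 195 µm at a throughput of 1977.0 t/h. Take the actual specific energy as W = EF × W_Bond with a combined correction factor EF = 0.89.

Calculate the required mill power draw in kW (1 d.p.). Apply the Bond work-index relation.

P = 10687.4 kW

W_Bond = 10·Wi·(1/√P₈₀ − 1/√F₈₀)
W = 10·9.4·(1/√195 − 1/√20440) = 10·9.4·(0.064617) = 6.0740 kWh/t
Corrected W = EF·W_Bond = 0.89·6.0740 = 5.4059 kWh/t
Mill draw = 5.4059 × 1977.0 = 10687.4 kW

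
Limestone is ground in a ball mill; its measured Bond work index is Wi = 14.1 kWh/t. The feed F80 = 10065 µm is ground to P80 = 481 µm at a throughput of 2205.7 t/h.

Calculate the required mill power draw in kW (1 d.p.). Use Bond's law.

P = 11080.6 kW

W = 10 Wi (1/√P80 − 1/√F80)  [Bond]
W = 10·14.1·(1/√481 − 1/√10065) = 10·14.1·(0.035628) = 5.0236 kWh/t
Mill draw = 5.0236 × 2205.7 = 11080.6 kW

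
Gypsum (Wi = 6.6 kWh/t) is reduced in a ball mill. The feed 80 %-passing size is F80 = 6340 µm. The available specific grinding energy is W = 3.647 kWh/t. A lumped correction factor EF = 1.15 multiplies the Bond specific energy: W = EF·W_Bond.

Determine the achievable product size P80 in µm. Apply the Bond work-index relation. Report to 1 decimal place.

W = 10·Wi·[P80^(−½) − F80^(−½)]
W_Bond = W / EF = 3.647 / 1.15 = 3.1713 kWh/t
1/√P80 = 1/√F80 + W_Bond/(10·Wi)
  = 3.1713/(10·6.6) + 1/√6340 = 0.048050 + 0.012559 = 0.060609
P80 = (1/0.060609)² = 16.4992² = 272.22 µm

P80 = 272.2 µm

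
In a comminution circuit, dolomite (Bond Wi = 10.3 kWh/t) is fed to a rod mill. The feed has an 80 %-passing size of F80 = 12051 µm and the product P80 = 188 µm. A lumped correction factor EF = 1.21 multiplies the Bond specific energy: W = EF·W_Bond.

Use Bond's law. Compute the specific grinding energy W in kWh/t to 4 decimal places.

W = 10 Wi (1/√P80 − 1/√F80)  [Bond]
1/√188 = 0.072932;  1/√12051 = 0.009109
W = 10·10.3·(0.072932 − 0.009109) = 6.5738 kWh/t
With EF = 1.21: W = 6.5738·1.21 = 7.9543 kWh/t

W = 7.9543 kWh/t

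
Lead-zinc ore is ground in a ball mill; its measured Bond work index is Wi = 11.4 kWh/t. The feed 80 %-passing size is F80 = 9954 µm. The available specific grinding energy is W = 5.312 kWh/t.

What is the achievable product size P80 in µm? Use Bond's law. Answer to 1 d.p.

P80 = 311.9 µm

Bond:  W = 10 Wi (1/√P − 1/√F)
1/√P80 = 1/√F80 + W/(10·Wi)
  = 5.3120/(10·11.4) + 1/√9954 = 0.046596 + 0.010023 = 0.056620
P80 = (1/0.056620)² = 17.6617² = 311.94 µm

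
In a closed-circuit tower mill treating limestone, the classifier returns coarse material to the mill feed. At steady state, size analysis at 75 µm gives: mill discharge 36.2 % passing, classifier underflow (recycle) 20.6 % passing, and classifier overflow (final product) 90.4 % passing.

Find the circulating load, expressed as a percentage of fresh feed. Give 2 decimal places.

CL = 347.44 %

Let r = R/F. Size balance at 75 µm:
Fd + Rd = Ru + Fo ⇒ R/F = (o−d)/(d−u)
r = (90.4 − 36.2)/(36.2 − 20.6) = 54.2/15.6 = 3.4744
CL = 100·r = 347.44 %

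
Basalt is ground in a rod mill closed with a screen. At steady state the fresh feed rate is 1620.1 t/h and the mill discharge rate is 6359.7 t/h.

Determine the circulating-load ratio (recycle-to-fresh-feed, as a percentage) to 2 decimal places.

Steady state: M = F + R.
R = M − F = 6359.7 − 1620.1 = 4739.6 t/h
CL = 100·R/F = 100·4739.6/1620.1 = 292.55 %

CL = 292.55 %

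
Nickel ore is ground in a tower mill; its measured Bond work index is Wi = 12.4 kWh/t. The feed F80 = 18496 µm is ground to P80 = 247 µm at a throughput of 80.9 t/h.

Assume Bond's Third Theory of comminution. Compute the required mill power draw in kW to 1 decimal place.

Bond: W = 10·Wi·(1/√P80 − 1/√F80)
W = 10·12.4·(1/√247 − 1/√18496) = 10·12.4·(0.056276) = 6.9782 kWh/t
P = W·T = 6.9782·80.9 = 564.5 kW

P = 564.5 kW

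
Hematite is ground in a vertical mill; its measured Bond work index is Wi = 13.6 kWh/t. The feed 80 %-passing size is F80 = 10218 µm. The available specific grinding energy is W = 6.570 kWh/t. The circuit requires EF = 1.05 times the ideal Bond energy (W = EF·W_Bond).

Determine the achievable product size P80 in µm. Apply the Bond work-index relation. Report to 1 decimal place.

P80 = 320.0 µm

W = 10 Wi / √P80 − 10 Wi / √F80
W_Bond = W / EF = 6.570 / 1.05 = 6.2571 kWh/t
⇒ 1/√P80 = W_Bond/(10 Wi) + 1/√F80
  = 6.2571/(10·13.6) + 1/√10218 = 0.046008 + 0.009893 = 0.055901
P80 = (1/0.055901)² = 17.8887² = 320.01 µm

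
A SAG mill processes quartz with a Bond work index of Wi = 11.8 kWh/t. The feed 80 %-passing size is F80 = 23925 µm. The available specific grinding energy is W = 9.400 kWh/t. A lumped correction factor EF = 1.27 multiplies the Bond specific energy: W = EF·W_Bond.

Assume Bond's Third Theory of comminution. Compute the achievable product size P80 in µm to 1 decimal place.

P80 = 208.9 µm

W = 10·Wi·[P80^(−½) − F80^(−½)]
W_Bond = W / EF = 9.400 / 1.27 = 7.4016 kWh/t
P80^-0.5 = F80^-0.5 + W_Bond/(10 Wi)
  = 7.4016/(10·11.8) + 1/√23925 = 0.062725 + 0.006465 = 0.069190
P80 = (1/0.069190)² = 14.4529² = 208.89 µm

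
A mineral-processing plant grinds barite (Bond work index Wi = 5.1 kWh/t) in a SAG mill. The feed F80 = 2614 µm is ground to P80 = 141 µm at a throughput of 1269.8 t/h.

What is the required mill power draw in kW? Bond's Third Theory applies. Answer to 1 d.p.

W = 10 Wi / √P80 − 10 Wi / √F80
W = 10·5.1·(1/√141 − 1/√2614) = 10·5.1·(0.064656) = 3.2975 kWh/t
Power = W × throughput = 3.2975 kWh/t × 1269.8 t/h = 4187.1 kW

P = 4187.1 kW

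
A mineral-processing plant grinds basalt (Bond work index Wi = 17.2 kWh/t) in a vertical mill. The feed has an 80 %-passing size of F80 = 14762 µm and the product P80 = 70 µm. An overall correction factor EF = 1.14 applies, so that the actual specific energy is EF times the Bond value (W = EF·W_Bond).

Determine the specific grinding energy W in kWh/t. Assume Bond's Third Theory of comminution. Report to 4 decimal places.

W = 21.8222 kWh/t

W = 10 Wi / √P80 − 10 Wi / √F80
1/√70 = 0.119523;  1/√14762 = 0.008231
W = 10·17.2·(0.119523 − 0.008231) = 19.1423 kWh/t
Apply correction: 19.1423 × 1.14 = 21.8222 kWh/t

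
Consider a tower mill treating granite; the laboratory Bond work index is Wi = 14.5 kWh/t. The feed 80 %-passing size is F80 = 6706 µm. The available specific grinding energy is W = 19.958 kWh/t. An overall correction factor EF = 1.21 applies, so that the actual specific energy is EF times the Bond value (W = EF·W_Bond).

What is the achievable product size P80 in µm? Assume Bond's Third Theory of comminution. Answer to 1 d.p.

W = 10 Wi (1/√P80 − 1/√F80)  [Bond]
W_Bond = W / EF = 19.958 / 1.21 = 16.4942 kWh/t
P80^(−½) = W_Bond/(10 Wi) + F80^(−½)
  = 16.4942/(10·14.5) + 1/√6706 = 0.113753 + 0.012211 = 0.125965
P80 = (1/0.125965)² = 7.9387² = 63.02 µm

P80 = 63.0 µm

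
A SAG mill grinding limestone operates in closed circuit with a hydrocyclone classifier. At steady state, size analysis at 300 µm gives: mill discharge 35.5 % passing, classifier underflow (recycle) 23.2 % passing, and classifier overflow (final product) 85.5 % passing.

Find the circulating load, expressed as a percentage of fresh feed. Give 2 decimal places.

CL = 406.50 %

Two-product formula at 300 µm:
(1+r)d = ru + o → r = (o−d)/(d−u)
r = (85.5 − 35.5)/(35.5 − 23.2) = 50.0/12.3 = 4.0650
CL = 100·r = 406.50 %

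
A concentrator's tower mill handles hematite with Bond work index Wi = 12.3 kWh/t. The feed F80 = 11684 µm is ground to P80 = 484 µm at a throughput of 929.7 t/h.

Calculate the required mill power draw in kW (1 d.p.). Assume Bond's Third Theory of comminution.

Bond:  W = 10 Wi (1/√P − 1/√F)
W = 10·12.3·(1/√484 − 1/√11684) = 10·12.3·(0.036203) = 4.4530 kWh/t
P_mill = W·ṁ = 4.4530·929.7 = 4139.9 kW

P = 4139.9 kW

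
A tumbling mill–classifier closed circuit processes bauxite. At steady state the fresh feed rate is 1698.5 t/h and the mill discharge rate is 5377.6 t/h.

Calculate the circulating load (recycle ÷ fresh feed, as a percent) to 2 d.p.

CL = 216.61 %

Steady state: M = F + R.
R = M − F = 5377.6 − 1698.5 = 3679.1 t/h
CL = 100·R/F = 100·3679.1/1698.5 = 216.61 %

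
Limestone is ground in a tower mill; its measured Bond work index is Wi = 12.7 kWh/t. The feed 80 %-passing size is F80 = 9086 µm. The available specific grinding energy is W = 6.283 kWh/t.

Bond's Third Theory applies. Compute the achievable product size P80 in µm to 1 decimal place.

Bond:  W = 10 Wi (1/√P − 1/√F)
P80^-0.5 = F80^-0.5 + W/(10 Wi)
  = 6.2830/(10·12.7) + 1/√9086 = 0.049472 + 0.010491 = 0.059963
P80 = (1/0.059963)² = 16.6769² = 278.12 µm

P80 = 278.1 µm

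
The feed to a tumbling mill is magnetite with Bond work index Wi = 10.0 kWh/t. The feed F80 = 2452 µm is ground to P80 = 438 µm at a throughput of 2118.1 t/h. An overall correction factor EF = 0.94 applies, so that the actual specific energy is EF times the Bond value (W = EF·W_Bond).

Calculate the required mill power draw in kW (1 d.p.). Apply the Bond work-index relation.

P = 5492.6 kW

W = 10 Wi (P80^-0.5 − F80^-0.5)
W = 10·10.0·(1/√438 − 1/√2452) = 10·10.0·(0.027587) = 2.7587 kWh/t
With EF = 0.94: W = 2.7587·0.94 = 2.5932 kWh/t
Power = W × throughput = 2.5932 kWh/t × 2118.1 t/h = 5492.6 kW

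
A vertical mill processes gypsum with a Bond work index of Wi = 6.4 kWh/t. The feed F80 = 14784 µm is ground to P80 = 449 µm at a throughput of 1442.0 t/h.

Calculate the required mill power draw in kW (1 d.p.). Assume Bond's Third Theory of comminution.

W = 10·Wi·[P80^(−½) − F80^(−½)]
W = 10·6.4·(1/√449 − 1/√14784) = 10·6.4·(0.038969) = 2.4940 kWh/t
Power = W × throughput = 2.4940 kWh/t × 1442.0 t/h = 3596.3 kW

P = 3596.3 kW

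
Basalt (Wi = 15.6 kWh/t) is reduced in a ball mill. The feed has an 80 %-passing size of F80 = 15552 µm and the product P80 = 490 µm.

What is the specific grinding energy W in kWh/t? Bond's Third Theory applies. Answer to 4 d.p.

W = 10 Wi (1/√P80 − 1/√F80)  [Bond]
1/√490 = 0.045175;  1/√15552 = 0.008019
W = 10·15.6·(0.045175 − 0.008019) = 5.7964 kWh/t

W = 5.7964 kWh/t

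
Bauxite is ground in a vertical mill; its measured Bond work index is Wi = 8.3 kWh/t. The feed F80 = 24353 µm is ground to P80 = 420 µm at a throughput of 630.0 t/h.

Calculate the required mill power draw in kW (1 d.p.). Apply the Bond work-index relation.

W = 10 Wi (P80^-0.5 − F80^-0.5)
W = 10·8.3·(1/√420 − 1/√24353) = 10·8.3·(0.042387) = 3.5181 kWh/t
Mill draw = 3.5181 × 630.0 = 2216.4 kW

P = 2216.4 kW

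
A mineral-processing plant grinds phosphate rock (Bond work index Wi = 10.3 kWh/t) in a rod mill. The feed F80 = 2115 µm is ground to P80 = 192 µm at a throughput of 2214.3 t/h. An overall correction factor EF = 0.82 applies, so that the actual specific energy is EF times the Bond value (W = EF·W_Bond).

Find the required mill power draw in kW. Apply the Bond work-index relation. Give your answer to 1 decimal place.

P = 9430.4 kW

W = 10 Wi (1/√P80 − 1/√F80)  [Bond]
W = 10·10.3·(1/√192 − 1/√2115) = 10·10.3·(0.050425) = 5.1937 kWh/t
Apply correction: 5.1937 × 0.82 = 4.2589 kWh/t
P = W·T = 4.2589·2214.3 = 9430.4 kW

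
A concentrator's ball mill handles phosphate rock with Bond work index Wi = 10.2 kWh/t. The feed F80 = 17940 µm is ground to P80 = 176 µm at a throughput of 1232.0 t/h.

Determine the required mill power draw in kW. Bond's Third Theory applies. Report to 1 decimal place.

P = 8534.1 kW

W = 10 Wi (1/√P80 − 1/√F80)  [Bond]
W = 10·10.2·(1/√176 − 1/√17940) = 10·10.2·(0.067912) = 6.9270 kWh/t
Power = W × throughput = 6.9270 kWh/t × 1232.0 t/h = 8534.1 kW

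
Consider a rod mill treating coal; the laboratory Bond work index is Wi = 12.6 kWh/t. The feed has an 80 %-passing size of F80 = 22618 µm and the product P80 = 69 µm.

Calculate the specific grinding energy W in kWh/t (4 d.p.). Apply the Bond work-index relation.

W_Bond = 10·Wi·(1/√P₈₀ − 1/√F₈₀)
1/√69 = 0.120386;  1/√22618 = 0.006649
W = 10·12.6·(0.120386 − 0.006649) = 14.3308 kWh/t

W = 14.3308 kWh/t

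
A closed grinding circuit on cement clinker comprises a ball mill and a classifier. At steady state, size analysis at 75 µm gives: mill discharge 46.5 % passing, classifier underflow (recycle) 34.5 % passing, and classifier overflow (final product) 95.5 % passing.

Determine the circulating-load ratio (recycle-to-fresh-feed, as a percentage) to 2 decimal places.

Balance %-passing 75 µm (r = R/F):
r = (o − d)/(d − u)
r = (95.5 − 46.5)/(46.5 − 34.5) = 49.0/12.0 = 4.0833
CL = 100·r = 408.33 %

CL = 408.33 %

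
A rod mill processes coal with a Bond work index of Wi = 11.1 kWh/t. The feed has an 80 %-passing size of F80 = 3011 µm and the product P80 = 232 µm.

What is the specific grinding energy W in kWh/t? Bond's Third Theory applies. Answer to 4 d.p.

W = 5.2646 kWh/t

W = 10·Wi·(P80^(-½) − F80^(-½))
1/√232 = 0.065653;  1/√3011 = 0.018224
W = 10·11.1·(0.065653 − 0.018224) = 5.2646 kWh/t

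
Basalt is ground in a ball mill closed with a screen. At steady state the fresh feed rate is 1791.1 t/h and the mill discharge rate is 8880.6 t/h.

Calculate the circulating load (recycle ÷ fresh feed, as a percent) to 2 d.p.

Steady state: M = F + R.
R = M − F = 8880.6 − 1791.1 = 7089.5 t/h
CL = 100·R/F = 100·7089.5/1791.1 = 395.82 %

CL = 395.82 %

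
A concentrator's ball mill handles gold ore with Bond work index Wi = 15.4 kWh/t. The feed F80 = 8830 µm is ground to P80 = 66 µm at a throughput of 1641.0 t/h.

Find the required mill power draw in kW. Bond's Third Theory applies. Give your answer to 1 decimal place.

W = 10 Wi / √P80 − 10 Wi / √F80
W = 10·15.4·(1/√66 − 1/√8830) = 10·15.4·(0.112450) = 17.3172 kWh/t
Power = W × throughput = 17.3172 kWh/t × 1641.0 t/h = 28417.6 kW

P = 28417.6 kW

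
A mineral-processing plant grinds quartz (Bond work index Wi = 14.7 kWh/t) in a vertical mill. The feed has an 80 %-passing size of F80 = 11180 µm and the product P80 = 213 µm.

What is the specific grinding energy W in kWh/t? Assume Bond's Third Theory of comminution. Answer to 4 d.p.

W = 10·Wi·(P80^(-½) − F80^(-½))
1/√213 = 0.068519;  1/√11180 = 0.009458
W = 10·14.7·(0.068519 − 0.009458) = 8.6820 kWh/t

W = 8.6820 kWh/t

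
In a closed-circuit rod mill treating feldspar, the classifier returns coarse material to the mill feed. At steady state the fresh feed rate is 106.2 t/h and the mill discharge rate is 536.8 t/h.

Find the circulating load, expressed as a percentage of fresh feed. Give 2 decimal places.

Discharge = new feed + return, hence
R = M − F = 536.8 − 106.2 = 430.6 t/h
CL = 100·R/F = 100·430.6/106.2 = 405.46 %

CL = 405.46 %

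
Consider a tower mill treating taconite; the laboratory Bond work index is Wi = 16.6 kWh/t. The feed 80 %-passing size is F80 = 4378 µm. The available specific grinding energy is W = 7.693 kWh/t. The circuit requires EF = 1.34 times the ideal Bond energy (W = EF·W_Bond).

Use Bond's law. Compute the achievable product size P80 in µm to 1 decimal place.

W = 10 Wi / √P80 − 10 Wi / √F80
W_Bond = W / EF = 7.693 / 1.34 = 5.7410 kWh/t
⇒ 1/√P80 = W_Bond/(10 Wi) + 1/√F80
  = 5.7410/(10·16.6) + 1/√4378 = 0.034585 + 0.015113 = 0.049698
P80 = (1/0.049698)² = 20.1215² = 404.88 µm

P80 = 404.9 µm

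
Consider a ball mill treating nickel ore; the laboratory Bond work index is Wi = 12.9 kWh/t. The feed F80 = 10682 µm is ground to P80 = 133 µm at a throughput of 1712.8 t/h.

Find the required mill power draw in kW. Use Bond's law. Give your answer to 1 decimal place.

W = 10·Wi·(P80^(-½) − F80^(-½))
W = 10·12.9·(1/√133 − 1/√10682) = 10·12.9·(0.077035) = 9.9376 kWh/t
P = W·T = 9.9376·1712.8 = 17021.1 kW

P = 17021.1 kW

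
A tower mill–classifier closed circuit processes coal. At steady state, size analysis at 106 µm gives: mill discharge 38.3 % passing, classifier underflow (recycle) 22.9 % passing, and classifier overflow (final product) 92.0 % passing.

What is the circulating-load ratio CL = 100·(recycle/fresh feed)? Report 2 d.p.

CL = 348.70 %

Balance %-passing 106 µm (r = R/F):
Fd + Rd = Ru + Fo ⇒ R/F = (o−d)/(d−u)
r = (92.0 − 38.3)/(38.3 − 22.9) = 53.7/15.4 = 3.4870
CL = 100·r = 348.70 %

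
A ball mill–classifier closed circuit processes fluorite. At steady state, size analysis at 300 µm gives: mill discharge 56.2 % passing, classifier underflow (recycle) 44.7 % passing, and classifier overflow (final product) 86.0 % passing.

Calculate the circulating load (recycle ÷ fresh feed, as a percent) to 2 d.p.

CL = 259.13 %

Classifier node, passing 300 µm:
(1+r)d = ru + o → r = (o−d)/(d−u)
r = (86.0 − 56.2)/(56.2 − 44.7) = 29.8/11.5 = 2.5913
CL = 100·r = 259.13 %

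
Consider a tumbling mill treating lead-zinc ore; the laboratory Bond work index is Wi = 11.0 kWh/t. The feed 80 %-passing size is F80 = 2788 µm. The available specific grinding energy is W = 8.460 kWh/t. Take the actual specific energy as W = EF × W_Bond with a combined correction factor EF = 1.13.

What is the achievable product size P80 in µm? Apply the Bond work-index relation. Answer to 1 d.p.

W = 10 Wi (P80^-0.5 − F80^-0.5)
W_Bond = W / EF = 8.460 / 1.13 = 7.4867 kWh/t
P80^(−½) = W_Bond/(10 Wi) + F80^(−½)
  = 7.4867/(10·11.0) + 1/√2788 = 0.068061 + 0.018939 = 0.087000
P80 = (1/0.087000)² = 11.4943² = 132.12 µm

P80 = 132.1 µm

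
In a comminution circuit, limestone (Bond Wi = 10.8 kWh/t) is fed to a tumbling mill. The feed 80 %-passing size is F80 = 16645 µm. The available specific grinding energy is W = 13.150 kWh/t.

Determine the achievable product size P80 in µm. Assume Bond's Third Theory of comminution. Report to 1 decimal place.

W = 10·Wi·[P80^(−½) − F80^(−½)]
⇒ 1/√P80 = W/(10 Wi) + 1/√F80
  = 13.1500/(10·10.8) + 1/√16645 = 0.121759 + 0.007751 = 0.129510
P80 = (1/0.129510)² = 7.7214² = 59.62 µm

P80 = 59.6 µm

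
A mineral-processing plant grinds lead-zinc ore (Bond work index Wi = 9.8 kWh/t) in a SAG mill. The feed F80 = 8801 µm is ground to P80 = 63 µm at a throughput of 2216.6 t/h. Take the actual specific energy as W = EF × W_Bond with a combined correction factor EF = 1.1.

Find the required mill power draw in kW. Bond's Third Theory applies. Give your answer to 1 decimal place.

W = 10 Wi / √P80 − 10 Wi / √F80
W = 10·9.8·(1/√63 − 1/√8801) = 10·9.8·(0.115329) = 11.3022 kWh/t
With EF = 1.1: W = 11.3022·1.1 = 12.4324 kWh/t
P_mill = W·ṁ = 12.4324·2216.6 = 27557.7 kW

P = 27557.7 kW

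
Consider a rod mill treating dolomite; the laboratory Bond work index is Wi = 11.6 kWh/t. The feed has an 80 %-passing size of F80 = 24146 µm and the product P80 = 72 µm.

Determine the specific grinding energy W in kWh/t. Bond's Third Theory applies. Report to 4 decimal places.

W = 12.9242 kWh/t

W = 10·Wi·(P80^(-½) − F80^(-½))
1/√72 = 0.117851;  1/√24146 = 0.006435
W = 10·11.6·(0.117851 − 0.006435) = 12.9242 kWh/t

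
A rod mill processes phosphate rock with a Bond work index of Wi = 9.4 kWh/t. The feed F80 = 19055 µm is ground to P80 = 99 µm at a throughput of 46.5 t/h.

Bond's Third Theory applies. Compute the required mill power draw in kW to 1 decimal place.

W_Bond = 10·Wi·(1/√P₈₀ − 1/√F₈₀)
W = 10·9.4·(1/√99 − 1/√19055) = 10·9.4·(0.093259) = 8.7664 kWh/t
P_mill = W·ṁ = 8.7664·46.5 = 407.6 kW

P = 407.6 kW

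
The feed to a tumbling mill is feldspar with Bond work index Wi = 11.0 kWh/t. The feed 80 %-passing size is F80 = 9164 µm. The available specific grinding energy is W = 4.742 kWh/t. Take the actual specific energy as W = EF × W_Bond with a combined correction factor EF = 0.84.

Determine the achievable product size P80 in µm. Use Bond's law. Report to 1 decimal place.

W = 10 Wi (1/√P80 − 1/√F80)  [Bond]
W_Bond = W / EF = 4.742 / 0.84 = 5.6452 kWh/t
⇒ 1/√P80 = W_Bond/(10 Wi) + 1/√F80
  = 5.6452/(10·11.0) + 1/√9164 = 0.051320 + 0.010446 = 0.061767
P80 = (1/0.061767)² = 16.1900² = 262.12 µm

P80 = 262.1 µm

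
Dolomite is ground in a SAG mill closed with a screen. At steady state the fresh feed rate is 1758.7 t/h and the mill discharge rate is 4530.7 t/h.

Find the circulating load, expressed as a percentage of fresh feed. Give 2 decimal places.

CL = 157.62 %

Steady state: M = F + R.
R = M − F = 4530.7 − 1758.7 = 2772.0 t/h
CL = 100·R/F = 100·2772.0/1758.7 = 157.62 %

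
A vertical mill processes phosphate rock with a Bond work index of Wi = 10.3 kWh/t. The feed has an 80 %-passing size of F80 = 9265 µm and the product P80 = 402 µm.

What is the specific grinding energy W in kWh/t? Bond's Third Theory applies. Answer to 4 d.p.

W = 4.0671 kWh/t

Bond:  W = 10 Wi (1/√P − 1/√F)
1/√402 = 0.049875;  1/√9265 = 0.010389
W = 10·10.3·(0.049875 − 0.010389) = 4.0671 kWh/t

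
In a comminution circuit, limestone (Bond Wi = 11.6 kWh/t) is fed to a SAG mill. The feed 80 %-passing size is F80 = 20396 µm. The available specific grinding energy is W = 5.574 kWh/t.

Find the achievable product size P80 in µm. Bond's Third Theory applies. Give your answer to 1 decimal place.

W = 10·Wi·(P80^(-½) − F80^(-½))
P80^-0.5 = F80^-0.5 + W/(10 Wi)
  = 5.5740/(10·11.6) + 1/√20396 = 0.048052 + 0.007002 = 0.055054
P80 = (1/0.055054)² = 18.1640² = 329.93 µm

P80 = 329.9 µm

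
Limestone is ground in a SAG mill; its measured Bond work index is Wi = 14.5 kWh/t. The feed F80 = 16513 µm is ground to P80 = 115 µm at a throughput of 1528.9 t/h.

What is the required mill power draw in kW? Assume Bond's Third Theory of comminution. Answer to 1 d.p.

W = 10 Wi (P80^-0.5 − F80^-0.5)
W = 10·14.5·(1/√115 − 1/√16513) = 10·14.5·(0.085469) = 12.3929 kWh/t
Power = W × throughput = 12.3929 kWh/t × 1528.9 t/h = 18947.6 kW

P = 18947.6 kW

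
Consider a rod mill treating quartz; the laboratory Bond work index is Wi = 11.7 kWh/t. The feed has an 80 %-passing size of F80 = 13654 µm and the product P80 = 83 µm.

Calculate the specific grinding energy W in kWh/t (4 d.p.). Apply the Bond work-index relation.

W = 11.8411 kWh/t

W = 10·Wi·(P80^(-½) − F80^(-½))
1/√83 = 0.109764;  1/√13654 = 0.008558
W = 10·11.7·(0.109764 − 0.008558) = 11.8411 kWh/t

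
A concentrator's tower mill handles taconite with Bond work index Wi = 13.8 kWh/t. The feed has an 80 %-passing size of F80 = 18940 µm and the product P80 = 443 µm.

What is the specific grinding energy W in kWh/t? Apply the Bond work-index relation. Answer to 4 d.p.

Bond:  W = 10 Wi (1/√P − 1/√F)
1/√443 = 0.047511;  1/√18940 = 0.007266
W = 10·13.8·(0.047511 − 0.007266) = 5.5538 kWh/t

W = 5.5538 kWh/t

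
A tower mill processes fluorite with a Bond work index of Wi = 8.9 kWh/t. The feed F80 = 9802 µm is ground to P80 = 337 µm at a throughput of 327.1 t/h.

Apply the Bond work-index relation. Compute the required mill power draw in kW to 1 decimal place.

W = 10 Wi (P80^-0.5 − F80^-0.5)
W = 10·8.9·(1/√337 − 1/√9802) = 10·8.9·(0.044373) = 3.9492 kWh/t
P_mill = W·ṁ = 3.9492·327.1 = 1291.8 kW

P = 1291.8 kW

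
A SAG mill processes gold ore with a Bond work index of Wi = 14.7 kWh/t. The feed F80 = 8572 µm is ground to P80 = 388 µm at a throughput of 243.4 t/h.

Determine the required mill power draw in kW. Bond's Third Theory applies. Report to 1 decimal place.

P = 1430.0 kW

W = 10 Wi (1/√P80 − 1/√F80)  [Bond]
W = 10·14.7·(1/√388 − 1/√8572) = 10·14.7·(0.039966) = 5.8751 kWh/t
Power = W × throughput = 5.8751 kWh/t × 243.4 t/h = 1430.0 kW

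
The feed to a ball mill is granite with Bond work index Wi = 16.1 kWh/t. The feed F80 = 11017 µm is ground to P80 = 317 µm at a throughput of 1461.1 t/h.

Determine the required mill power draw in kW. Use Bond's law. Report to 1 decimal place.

W = 10 Wi (P80^-0.5 − F80^-0.5)
W = 10·16.1·(1/√317 − 1/√11017) = 10·16.1·(0.046638) = 7.5088 kWh/t
P_mill = W·ṁ = 7.5088·1461.1 = 10971.1 kW

P = 10971.1 kW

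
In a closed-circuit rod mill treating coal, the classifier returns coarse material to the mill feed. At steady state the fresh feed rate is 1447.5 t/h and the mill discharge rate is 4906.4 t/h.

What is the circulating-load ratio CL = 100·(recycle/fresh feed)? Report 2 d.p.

Discharge = new feed + return, hence
R = M − F = 4906.4 − 1447.5 = 3458.9 t/h
CL = 100·R/F = 100·3458.9/1447.5 = 238.96 %

CL = 238.96 %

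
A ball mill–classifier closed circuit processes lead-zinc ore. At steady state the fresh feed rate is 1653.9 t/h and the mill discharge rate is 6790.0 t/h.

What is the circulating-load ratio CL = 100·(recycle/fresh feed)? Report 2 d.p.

CL = 310.54 %

Mill node: discharge = fresh + recycle.
R = M − F = 6790.0 − 1653.9 = 5136.1 t/h
CL = 100·R/F = 100·5136.1/1653.9 = 310.54 %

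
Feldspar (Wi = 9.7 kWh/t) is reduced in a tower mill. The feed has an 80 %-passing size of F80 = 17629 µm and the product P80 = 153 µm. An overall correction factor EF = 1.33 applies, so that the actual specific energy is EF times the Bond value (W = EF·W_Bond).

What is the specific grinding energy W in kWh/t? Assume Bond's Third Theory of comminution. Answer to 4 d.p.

W = 9.4582 kWh/t

W = 10 Wi (P80^-0.5 − F80^-0.5)
1/√153 = 0.080845;  1/√17629 = 0.007532
W = 10·9.7·(0.080845 − 0.007532) = 7.1114 kWh/t
Apply correction: 7.1114 × 1.33 = 9.4582 kWh/t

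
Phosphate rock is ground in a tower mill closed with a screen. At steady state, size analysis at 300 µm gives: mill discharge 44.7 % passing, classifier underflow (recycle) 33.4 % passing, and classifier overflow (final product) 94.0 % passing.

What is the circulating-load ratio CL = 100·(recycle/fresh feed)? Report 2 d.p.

CL = 436.28 %

Two-product formula at 300 µm:
r = (o − d)/(d − u)
r = (94.0 − 44.7)/(44.7 − 33.4) = 49.3/11.3 = 4.3628
CL = 100·r = 436.28 %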